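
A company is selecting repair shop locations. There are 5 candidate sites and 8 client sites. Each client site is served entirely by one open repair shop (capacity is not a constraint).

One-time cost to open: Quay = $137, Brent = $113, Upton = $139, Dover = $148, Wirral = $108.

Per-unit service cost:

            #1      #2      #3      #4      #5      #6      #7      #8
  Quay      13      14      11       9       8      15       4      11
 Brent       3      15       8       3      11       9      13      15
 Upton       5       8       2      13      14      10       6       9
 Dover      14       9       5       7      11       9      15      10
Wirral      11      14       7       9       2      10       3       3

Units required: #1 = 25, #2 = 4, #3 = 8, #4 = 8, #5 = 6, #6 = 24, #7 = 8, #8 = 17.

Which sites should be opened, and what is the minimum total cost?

For any fixed open set, each client site goes to its cheapest open site; total = fixed + service.
{Brent, Wirral}: #1→Brent 3·25=75, #2→Wirral 14·4=56, #3→Wirral 7·8=56, #4→Brent 3·8=24, #5→Wirral 2·6=12, #6→Brent 9·24=216, #7→Wirral 3·8=24, #8→Wirral 3·17=51. Service 514; fixed 221; total 735.
{Brent, Upton, Wirral}: service 450 + fixed 360 = 810
{Upton, Wirral}: service 572 + fixed 247 = 819
{Quay, Brent, Upton, Dover, Wirral}: service 450 + fixed 645 = 1095
No other subset beats 735.

Open Brent and Wirral; minimum total cost 735.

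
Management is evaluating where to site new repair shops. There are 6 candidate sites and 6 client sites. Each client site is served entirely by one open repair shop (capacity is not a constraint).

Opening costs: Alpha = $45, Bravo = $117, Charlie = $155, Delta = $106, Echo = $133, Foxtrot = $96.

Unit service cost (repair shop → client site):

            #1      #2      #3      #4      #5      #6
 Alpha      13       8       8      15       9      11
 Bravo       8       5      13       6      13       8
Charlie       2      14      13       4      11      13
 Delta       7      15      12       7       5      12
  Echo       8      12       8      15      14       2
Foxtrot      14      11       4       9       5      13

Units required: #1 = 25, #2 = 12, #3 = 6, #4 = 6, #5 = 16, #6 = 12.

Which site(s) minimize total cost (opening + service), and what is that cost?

For any fixed open set, each client site goes to its cheapest open site; total = fixed + service.
{Alpha, Charlie}: #1→Charlie 2·25=50, #2→Alpha 8·12=96, #3→Alpha 8·6=48, #4→Charlie 4·6=24, #5→Alpha 9·16=144, #6→Alpha 11·12=132. Service 494; fixed 200; total 694.
{Alpha, Charlie, Foxtrot}: #1→Charlie 2·25=50, #2→Alpha 8·12=96, #3→Foxtrot 4·6=24, #4→Charlie 4·6=24, #5→Foxtrot 5·16=80, #6→Alpha 11·12=132. Service 406; fixed 296; total 702.
{Bravo, Charlie, Foxtrot}: service 334 + fixed 368 = 702
{Alpha, Bravo, Charlie, Delta, Echo, Foxtrot}: #1→Charlie 2·25=50, #2→Bravo 5·12=60, #3→Foxtrot 4·6=24, #4→Charlie 4·6=24, #5→Delta 5·16=80, #6→Echo 2·12=24. Service 262; fixed 652; total 914.
No other subset beats 694.

Open Alpha and Charlie; minimum total cost 694.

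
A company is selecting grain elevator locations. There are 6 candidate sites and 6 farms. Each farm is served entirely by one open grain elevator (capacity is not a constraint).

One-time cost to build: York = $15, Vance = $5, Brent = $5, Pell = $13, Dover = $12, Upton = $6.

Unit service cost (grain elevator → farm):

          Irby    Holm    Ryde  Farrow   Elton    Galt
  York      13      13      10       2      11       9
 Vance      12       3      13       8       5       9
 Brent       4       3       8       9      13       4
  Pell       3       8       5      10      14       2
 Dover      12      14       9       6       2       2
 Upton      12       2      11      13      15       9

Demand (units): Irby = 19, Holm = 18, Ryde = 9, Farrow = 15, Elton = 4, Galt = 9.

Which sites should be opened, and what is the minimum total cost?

Open York, Pell, Dover and Upton; minimum total cost 240.

For any fixed open set, each farm goes to its cheapest open site; total = fixed + service.
{York, Pell, Dover, Upton}: Irby→Pell 3·19=57, Holm→Upton 2·18=36, Ryde→Pell 5·9=45, Farrow→York 2·15=30, Elton→Dover 2·4=8, Galt→Pell 2·9=18. Service 194; fixed 46; total 240.
{York, Vance, Pell, Dover, Upton}: Irby→Pell 3·19=57, Holm→Upton 2·18=36, Ryde→Pell 5·9=45, Farrow→York 2·15=30, Elton→Dover 2·4=8, Galt→Pell 2·9=18. Service 194; fixed 51; total 245.
{York, Vance, Pell, Upton}: Irby→Pell 3·19=57, Holm→Upton 2·18=36, Ryde→Pell 5·9=45, Farrow→York 2·15=30, Elton→Vance 5·4=20, Galt→Pell 2·9=18. Service 206; fixed 39; total 245.
{York, Vance, Brent, Pell, Dover, Upton}: service 194 + fixed 56 = 250
No other subset beats 240.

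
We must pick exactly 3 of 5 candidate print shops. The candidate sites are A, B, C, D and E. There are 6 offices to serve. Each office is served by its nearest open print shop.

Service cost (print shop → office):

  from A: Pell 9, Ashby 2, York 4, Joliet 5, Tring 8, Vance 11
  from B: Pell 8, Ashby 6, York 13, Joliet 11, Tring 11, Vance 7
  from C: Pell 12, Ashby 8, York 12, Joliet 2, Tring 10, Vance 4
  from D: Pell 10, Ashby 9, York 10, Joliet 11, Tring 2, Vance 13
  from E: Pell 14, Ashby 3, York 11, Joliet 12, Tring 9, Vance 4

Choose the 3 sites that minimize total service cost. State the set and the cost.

Choose A, C and D; total service cost 23.

With exactly 3 open, each office uses its cheapest among the chosen.
{A, C, D}: Pell→A 9, Ashby→A 2, York→A 4, Joliet→C 2, Tring→D 2, Vance→C 4. Service cost 23.
{A, D, E}: service cost 26
{A, B, C}: service cost 28
Among all 10 size-3 choices, {A, C, D} is lowest.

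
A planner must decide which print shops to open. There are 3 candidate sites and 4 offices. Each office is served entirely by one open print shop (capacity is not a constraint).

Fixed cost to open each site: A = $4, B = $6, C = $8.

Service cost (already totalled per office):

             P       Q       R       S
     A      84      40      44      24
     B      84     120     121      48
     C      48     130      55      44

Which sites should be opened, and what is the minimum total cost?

Open A and C; minimum total cost 168.

For any fixed open set, each office goes to its cheapest open site; total = fixed + service.
{A, C}: P→C 48, Q→A 40, R→A 44, S→A 24. Service 156; fixed 12; total 168.
{A, B, C}: service 156 + fixed 18 = 174
{A}: P→A 84, Q→A 40, R→A 44, S→A 24. Service 192; fixed 4; total 196.
No other subset beats 168.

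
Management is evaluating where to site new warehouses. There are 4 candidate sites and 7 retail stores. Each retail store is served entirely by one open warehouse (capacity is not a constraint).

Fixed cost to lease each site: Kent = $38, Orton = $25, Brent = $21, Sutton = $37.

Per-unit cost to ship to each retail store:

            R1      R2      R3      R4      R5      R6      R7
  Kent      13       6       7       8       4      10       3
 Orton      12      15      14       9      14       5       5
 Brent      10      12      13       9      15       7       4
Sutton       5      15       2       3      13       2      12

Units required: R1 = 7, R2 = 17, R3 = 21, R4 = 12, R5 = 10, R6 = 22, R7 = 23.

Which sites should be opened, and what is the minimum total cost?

Open Kent and Sutton; minimum total cost 443.

For any fixed open set, each retail store goes to its cheapest open site; total = fixed + service.
{Kent, Sutton}: R1→Sutton 5·7=35, R2→Kent 6·17=102, R3→Sutton 2·21=42, R4→Sutton 3·12=36, R5→Kent 4·10=40, R6→Sutton 2·22=44, R7→Kent 3·23=69. Service 368; fixed 75; total 443.
{Kent, Brent, Sutton}: R1→Sutton 5·7=35, R2→Kent 6·17=102, R3→Sutton 2·21=42, R4→Sutton 3·12=36, R5→Kent 4·10=40, R6→Sutton 2·22=44, R7→Kent 3·23=69. Service 368; fixed 96; total 464.
{Kent, Orton, Sutton}: service 368 + fixed 100 = 468
{Kent, Orton, Brent, Sutton}: service 368 + fixed 121 = 489
No other subset beats 443.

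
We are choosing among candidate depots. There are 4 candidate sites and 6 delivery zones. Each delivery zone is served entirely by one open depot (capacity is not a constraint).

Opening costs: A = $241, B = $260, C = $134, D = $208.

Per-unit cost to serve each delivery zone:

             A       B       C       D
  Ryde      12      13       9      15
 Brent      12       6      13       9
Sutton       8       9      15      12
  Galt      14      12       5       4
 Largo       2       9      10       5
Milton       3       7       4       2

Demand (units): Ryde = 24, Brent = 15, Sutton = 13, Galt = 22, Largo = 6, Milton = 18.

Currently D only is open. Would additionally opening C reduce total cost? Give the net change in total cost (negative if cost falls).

Current service cost with {D}: 805.
Adding C: each delivery zone re-picks its cheapest; new service cost 661, saving 144.
Extra fixed cost: 134. Net change = 134 − 144 = -10.
(Totals: 1013 → 1003.)

Yes — net change −10 (cost falls by 10).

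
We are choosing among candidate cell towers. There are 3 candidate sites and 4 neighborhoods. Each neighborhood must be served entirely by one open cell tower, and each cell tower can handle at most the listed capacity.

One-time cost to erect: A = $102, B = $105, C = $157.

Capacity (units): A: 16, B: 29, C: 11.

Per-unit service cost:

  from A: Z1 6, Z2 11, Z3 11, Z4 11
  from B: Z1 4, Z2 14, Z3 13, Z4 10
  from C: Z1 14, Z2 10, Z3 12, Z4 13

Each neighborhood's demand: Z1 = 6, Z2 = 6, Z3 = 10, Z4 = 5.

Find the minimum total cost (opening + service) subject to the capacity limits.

Minimum total cost: 393

Open {B}: Z1→B 4·6=24, Z2→B 14·6=84, Z3→B 13·10=130, Z4→B 10·5=50.
Loads: B carries 27/29. Service 288; fixed 105; total 393.
Next best feasible plan costs 457.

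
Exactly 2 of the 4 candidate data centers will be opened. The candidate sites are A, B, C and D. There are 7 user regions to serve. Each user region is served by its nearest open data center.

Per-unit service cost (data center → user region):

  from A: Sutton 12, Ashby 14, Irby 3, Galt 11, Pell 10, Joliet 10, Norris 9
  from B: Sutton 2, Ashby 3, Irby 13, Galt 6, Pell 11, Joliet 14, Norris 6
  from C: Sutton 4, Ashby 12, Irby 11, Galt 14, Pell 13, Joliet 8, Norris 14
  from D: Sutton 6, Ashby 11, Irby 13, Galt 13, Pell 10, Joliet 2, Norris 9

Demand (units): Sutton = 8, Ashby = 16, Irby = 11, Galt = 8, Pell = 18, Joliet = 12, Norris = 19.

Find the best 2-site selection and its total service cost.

With exactly 2 open, each user region uses its cheapest among the chosen.
{A, B}: Sutton→B 2·8=16, Ashby→B 3·16=48, Irby→A 3·11=33, Galt→B 6·8=48, Pell→A 10·18=180, Joliet→A 10·12=120, Norris→B 6·19=114. Service cost 559.
{B, D}: service cost 573
{B, C}: service cost 641
Among all 6 size-2 choices, {A, B} is lowest.

Choose A and B; total service cost 559.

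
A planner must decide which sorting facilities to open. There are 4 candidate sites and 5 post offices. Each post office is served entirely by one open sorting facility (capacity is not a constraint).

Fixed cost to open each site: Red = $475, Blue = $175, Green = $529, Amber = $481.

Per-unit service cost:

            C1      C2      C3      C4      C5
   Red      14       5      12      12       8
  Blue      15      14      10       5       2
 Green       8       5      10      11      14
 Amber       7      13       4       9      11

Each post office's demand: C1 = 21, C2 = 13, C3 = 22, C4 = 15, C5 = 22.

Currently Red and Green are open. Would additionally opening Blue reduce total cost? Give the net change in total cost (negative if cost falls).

Yes — net change −47 (cost falls by 47).

Current service cost with {Red, Green}: 794.
Adding Blue: each post office re-picks its cheapest; new service cost 572, saving 222.
Extra fixed cost: 175. Net change = 175 − 222 = -47.
(Totals: 1798 → 1751.)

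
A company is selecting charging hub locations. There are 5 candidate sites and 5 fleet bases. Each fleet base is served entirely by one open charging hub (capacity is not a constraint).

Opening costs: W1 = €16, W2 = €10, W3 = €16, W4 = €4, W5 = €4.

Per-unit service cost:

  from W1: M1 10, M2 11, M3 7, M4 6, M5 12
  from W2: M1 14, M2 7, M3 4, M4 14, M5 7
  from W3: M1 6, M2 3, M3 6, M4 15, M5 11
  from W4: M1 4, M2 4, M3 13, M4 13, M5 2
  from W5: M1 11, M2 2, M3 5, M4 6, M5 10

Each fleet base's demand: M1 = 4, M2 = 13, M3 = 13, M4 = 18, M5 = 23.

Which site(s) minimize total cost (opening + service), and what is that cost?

For any fixed open set, each fleet base goes to its cheapest open site; total = fixed + service.
{W2, W4, W5}: M1→W4 4·4=16, M2→W5 2·13=26, M3→W2 4·13=52, M4→W5 6·18=108, M5→W4 2·23=46. Service 248; fixed 18; total 266.
{W4, W5}: service 261 + fixed 8 = 269
{W1, W2, W4, W5}: M1→W4 4·4=16, M2→W5 2·13=26, M3→W2 4·13=52, M4→W1 6·18=108, M5→W4 2·23=46. Service 248; fixed 34; total 282.
{W1, W2, W3, W4, W5}: service 248 + fixed 50 = 298
No other subset beats 266.

Open W2, W4 and W5; minimum total cost 266.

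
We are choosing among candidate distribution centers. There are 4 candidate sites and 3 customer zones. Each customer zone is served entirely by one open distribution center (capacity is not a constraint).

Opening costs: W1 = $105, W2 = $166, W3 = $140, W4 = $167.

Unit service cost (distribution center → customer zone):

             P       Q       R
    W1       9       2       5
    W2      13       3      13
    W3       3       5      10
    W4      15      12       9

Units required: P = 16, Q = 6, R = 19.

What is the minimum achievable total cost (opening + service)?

Minimum total cost: 356

For any fixed open set, each customer zone goes to its cheapest open site; total = fixed + service.
{W1}: P→W1 9·16=144, Q→W1 2·6=12, R→W1 5·19=95. Service 251; fixed 105; total 356.
{W1, W3}: service 155 + fixed 245 = 400
{W3}: service 268 + fixed 140 = 408
{W1, W2, W3, W4}: service 155 + fixed 578 = 733
No other subset beats 356.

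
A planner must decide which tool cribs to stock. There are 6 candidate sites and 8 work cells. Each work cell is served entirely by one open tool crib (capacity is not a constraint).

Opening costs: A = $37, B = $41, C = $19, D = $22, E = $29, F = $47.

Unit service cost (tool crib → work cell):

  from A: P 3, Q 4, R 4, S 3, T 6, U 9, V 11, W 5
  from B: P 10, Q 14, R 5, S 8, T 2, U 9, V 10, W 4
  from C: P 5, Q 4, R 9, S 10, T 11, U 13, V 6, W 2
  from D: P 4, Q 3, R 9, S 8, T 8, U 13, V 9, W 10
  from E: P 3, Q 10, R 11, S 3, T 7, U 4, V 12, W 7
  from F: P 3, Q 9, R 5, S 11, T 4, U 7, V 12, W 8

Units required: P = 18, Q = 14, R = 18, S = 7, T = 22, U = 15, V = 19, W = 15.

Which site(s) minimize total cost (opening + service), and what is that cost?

Open B, C and E; minimum total cost 558.

For any fixed open set, each work cell goes to its cheapest open site; total = fixed + service.
{B, C, E}: P→E 3·18=54, Q→C 4·14=56, R→B 5·18=90, S→E 3·7=21, T→B 2·22=44, U→E 4·15=60, V→C 6·19=114, W→C 2·15=30. Service 469; fixed 89; total 558.
{B, C, D, E}: service 455 + fixed 111 = 566
{A, B, C, E}: P→A 3·18=54, Q→A 4·14=56, R→A 4·18=72, S→A 3·7=21, T→B 2·22=44, U→E 4·15=60, V→C 6·19=114, W→C 2·15=30. Service 451; fixed 126; total 577.
{A, B, C, D, E, F}: service 437 + fixed 195 = 632
No other subset beats 558.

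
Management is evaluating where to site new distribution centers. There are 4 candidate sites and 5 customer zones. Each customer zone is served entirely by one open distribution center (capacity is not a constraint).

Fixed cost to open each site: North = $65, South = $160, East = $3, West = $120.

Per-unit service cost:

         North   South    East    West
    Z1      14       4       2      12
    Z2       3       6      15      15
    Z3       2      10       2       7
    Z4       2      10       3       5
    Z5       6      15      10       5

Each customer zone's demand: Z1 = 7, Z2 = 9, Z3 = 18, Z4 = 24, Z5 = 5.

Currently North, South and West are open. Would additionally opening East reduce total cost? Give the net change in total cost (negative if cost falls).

Yes — net change −11 (cost falls by 11).

Current service cost with {North, South, West}: 164.
Adding East: each customer zone re-picks its cheapest; new service cost 150, saving 14.
Extra fixed cost: 3. Net change = 3 − 14 = -11.
(Totals: 509 → 498.)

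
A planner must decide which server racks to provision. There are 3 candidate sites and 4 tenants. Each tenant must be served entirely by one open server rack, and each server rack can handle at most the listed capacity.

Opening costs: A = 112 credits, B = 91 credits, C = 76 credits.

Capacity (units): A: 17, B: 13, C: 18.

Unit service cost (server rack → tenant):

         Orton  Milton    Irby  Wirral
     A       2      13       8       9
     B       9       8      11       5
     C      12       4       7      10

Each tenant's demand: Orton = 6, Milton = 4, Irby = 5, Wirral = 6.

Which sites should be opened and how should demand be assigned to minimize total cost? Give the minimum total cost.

Minimum total cost: 302

Open {B, C}: Orton→B 9·6=54, Milton→C 4·4=16, Irby→C 7·5=35, Wirral→B 5·6=30.
Loads: B carries 12/13, C carries 9/18. Service 135; fixed 167; total 302.
Next best feasible plan costs 305.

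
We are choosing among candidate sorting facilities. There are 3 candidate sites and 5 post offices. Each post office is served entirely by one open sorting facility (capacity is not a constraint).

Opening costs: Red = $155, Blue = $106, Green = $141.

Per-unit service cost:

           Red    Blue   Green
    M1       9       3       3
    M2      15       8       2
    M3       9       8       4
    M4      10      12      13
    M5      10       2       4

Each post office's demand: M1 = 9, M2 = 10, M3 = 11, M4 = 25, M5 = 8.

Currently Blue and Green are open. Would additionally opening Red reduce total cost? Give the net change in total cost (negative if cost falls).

No — net change +105 (cost rises by 105).

Current service cost with {Blue, Green}: 407.
Adding Red: each post office re-picks its cheapest; new service cost 357, saving 50.
Extra fixed cost: 155. Net change = 155 − 50 = 105.
(Totals: 654 → 759.)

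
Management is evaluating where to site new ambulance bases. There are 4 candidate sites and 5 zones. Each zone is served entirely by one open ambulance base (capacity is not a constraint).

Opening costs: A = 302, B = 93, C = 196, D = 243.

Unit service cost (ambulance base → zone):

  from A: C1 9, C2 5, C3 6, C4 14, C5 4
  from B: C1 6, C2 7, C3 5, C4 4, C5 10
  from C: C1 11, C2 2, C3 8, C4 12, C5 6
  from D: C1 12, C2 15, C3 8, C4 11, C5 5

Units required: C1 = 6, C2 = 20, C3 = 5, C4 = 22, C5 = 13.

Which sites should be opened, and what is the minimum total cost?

For any fixed open set, each zone goes to its cheapest open site; total = fixed + service.
{B}: C1→B 6·6=36, C2→B 7·20=140, C3→B 5·5=25, C4→B 4·22=88, C5→B 10·13=130. Service 419; fixed 93; total 512.
{B, C}: service 267 + fixed 289 = 556
{C}: C1→C 11·6=66, C2→C 2·20=40, C3→C 8·5=40, C4→C 12·22=264, C5→C 6·13=78. Service 488; fixed 196; total 684.
{A, B, C, D}: service 241 + fixed 834 = 1075
No other subset beats 512.

Open B only; minimum total cost 512.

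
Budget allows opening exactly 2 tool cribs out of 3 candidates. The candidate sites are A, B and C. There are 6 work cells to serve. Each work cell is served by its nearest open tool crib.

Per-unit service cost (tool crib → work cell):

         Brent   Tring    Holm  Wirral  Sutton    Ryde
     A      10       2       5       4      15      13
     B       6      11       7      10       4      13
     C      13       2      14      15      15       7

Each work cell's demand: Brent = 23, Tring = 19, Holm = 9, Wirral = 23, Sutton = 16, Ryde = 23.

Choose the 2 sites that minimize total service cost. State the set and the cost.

With exactly 2 open, each work cell uses its cheapest among the chosen.
{A, B}: Brent→B 6·23=138, Tring→A 2·19=38, Holm→A 5·9=45, Wirral→A 4·23=92, Sutton→B 4·16=64, Ryde→A 13·23=299. Service cost 676.
{B, C}: service cost 694
{A, C}: service cost 806
Among all 3 size-2 choices, {A, B} is lowest.

Choose A and B; total service cost 676.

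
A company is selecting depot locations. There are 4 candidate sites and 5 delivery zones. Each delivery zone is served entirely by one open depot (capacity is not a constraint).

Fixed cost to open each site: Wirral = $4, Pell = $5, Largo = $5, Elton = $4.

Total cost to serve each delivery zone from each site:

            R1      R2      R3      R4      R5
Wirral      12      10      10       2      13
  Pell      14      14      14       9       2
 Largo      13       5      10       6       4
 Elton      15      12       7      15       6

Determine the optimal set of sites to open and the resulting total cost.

Open Wirral and Largo; minimum total cost 42.

For any fixed open set, each delivery zone goes to its cheapest open site; total = fixed + service.
{Wirral, Largo}: R1→Wirral 12, R2→Largo 5, R3→Wirral 10, R4→Wirral 2, R5→Largo 4. Service 33; fixed 9; total 42.
{Wirral, Largo, Elton}: R1→Wirral 12, R2→Largo 5, R3→Elton 7, R4→Wirral 2, R5→Largo 4. Service 30; fixed 13; total 43.
{Largo}: R1→Largo 13, R2→Largo 5, R3→Largo 10, R4→Largo 6, R5→Largo 4. Service 38; fixed 5; total 43.
{Wirral, Pell, Largo, Elton}: R1→Wirral 12, R2→Largo 5, R3→Elton 7, R4→Wirral 2, R5→Pell 2. Service 28; fixed 18; total 46.
(All 15 nonempty subsets were checked; Wirral and Largo is lowest.)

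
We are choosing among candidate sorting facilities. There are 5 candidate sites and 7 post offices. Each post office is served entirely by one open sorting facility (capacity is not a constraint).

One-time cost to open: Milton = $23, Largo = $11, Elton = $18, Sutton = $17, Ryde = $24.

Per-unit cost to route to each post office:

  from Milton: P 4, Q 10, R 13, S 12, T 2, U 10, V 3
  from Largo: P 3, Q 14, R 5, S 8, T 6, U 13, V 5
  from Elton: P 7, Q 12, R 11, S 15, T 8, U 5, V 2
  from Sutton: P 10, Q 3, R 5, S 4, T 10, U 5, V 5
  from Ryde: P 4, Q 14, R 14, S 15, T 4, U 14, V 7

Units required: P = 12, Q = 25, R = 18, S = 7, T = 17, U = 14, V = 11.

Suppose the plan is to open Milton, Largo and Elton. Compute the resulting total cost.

Each post office is assigned to its cheapest site among the open ones.
{Milton, Largo, Elton}: P→Largo 3·12=36, Q→Milton 10·25=250, R→Largo 5·18=90, S→Largo 8·7=56, T→Milton 2·17=34, U→Elton 5·14=70, V→Elton 2·11=22. Service 558; fixed 52; total 610.

Total cost: 610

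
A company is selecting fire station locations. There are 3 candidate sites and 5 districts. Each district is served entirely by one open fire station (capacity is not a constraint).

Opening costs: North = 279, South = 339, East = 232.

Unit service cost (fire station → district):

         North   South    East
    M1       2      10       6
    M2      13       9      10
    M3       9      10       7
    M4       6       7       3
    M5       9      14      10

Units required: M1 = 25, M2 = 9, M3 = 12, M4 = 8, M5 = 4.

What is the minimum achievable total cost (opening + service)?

Minimum total cost: 620

For any fixed open set, each district goes to its cheapest open site; total = fixed + service.
{East}: M1→East 6·25=150, M2→East 10·9=90, M3→East 7·12=84, M4→East 3·8=24, M5→East 10·4=40. Service 388; fixed 232; total 620.
{North}: M1→North 2·25=50, M2→North 13·9=117, M3→North 9·12=108, M4→North 6·8=48, M5→North 9·4=36. Service 359; fixed 279; total 638.
{North, East}: M1→North 2·25=50, M2→East 10·9=90, M3→East 7·12=84, M4→East 3·8=24, M5→North 9·4=36. Service 284; fixed 511; total 795.
{North, South, East}: M1→North 2·25=50, M2→South 9·9=81, M3→East 7·12=84, M4→East 3·8=24, M5→North 9·4=36. Service 275; fixed 850; total 1125.
No other subset beats 620.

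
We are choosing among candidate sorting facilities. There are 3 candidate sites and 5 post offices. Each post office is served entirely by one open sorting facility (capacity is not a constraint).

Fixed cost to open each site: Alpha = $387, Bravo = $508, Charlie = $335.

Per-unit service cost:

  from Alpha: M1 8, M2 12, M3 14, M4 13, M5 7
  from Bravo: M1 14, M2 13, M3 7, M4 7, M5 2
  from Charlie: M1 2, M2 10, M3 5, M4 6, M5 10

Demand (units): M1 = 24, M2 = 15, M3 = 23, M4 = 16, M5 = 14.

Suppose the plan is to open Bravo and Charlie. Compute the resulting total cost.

Total cost: 1280

Each post office is assigned to its cheapest site among the open ones.
{Bravo, Charlie}: M1→Charlie 2·24=48, M2→Charlie 10·15=150, M3→Charlie 5·23=115, M4→Charlie 6·16=96, M5→Bravo 2·14=28. Service 437; fixed 843; total 1280.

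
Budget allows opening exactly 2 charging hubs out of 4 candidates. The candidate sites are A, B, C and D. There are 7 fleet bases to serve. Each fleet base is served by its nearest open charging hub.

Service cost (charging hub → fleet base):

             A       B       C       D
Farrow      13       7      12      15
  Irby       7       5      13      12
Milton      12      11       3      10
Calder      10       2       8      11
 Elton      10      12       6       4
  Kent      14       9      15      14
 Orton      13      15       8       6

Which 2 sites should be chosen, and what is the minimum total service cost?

Choose B and C; total service cost 40.

With exactly 2 open, each fleet base uses its cheapest among the chosen.
{B, C}: Farrow→B 7, Irby→B 5, Milton→C 3, Calder→B 2, Elton→C 6, Kent→B 9, Orton→C 8. Service cost 40.
{B, D}: service cost 43
{A, B}: service cost 57
Among all 6 size-2 choices, {B, C} is lowest.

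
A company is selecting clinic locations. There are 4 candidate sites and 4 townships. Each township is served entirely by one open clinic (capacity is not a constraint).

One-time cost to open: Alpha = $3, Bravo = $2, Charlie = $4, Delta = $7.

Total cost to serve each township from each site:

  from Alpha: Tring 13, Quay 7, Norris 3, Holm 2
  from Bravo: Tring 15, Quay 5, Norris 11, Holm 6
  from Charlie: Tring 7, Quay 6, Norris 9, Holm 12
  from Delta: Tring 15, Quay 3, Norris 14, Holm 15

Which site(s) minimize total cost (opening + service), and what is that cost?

For any fixed open set, each township goes to its cheapest open site; total = fixed + service.
{Alpha, Charlie}: Tring→Charlie 7, Quay→Charlie 6, Norris→Alpha 3, Holm→Alpha 2. Service 18; fixed 7; total 25.
{Alpha, Bravo, Charlie}: service 17 + fixed 9 = 26
{Alpha}: Tring→Alpha 13, Quay→Alpha 7, Norris→Alpha 3, Holm→Alpha 2. Service 25; fixed 3; total 28.
{Alpha, Bravo, Charlie, Delta}: service 15 + fixed 16 = 31
No other subset beats 25.

Open Alpha and Charlie; minimum total cost 25.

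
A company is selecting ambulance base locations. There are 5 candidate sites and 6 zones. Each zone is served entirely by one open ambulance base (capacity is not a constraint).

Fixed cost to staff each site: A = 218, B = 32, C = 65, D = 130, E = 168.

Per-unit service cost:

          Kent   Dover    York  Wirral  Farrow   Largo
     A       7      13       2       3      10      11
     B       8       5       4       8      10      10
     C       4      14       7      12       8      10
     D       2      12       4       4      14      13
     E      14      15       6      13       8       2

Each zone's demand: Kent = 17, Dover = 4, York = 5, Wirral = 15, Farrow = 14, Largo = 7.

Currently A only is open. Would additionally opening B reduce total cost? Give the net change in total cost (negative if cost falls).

Yes — net change −7 (cost falls by 7).

Current service cost with {A}: 443.
Adding B: each zone re-picks its cheapest; new service cost 404, saving 39.
Extra fixed cost: 32. Net change = 32 − 39 = -7.
(Totals: 661 → 654.)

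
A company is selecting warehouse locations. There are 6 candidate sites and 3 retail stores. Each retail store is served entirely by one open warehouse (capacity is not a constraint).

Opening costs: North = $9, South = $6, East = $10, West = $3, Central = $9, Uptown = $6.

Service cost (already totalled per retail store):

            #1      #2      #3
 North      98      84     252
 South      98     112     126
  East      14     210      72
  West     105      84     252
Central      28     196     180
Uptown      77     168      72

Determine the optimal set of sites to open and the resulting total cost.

Open East and West; minimum total cost 183.

For any fixed open set, each retail store goes to its cheapest open site; total = fixed + service.
{East, West}: #1→East 14, #2→West 84, #3→East 72. Service 170; fixed 13; total 183.
{North, East}: service 170 + fixed 19 = 189
{South, East, West}: service 170 + fixed 19 = 189
{North, South, East, West, Central, Uptown}: service 170 + fixed 43 = 213
No other subset beats 183.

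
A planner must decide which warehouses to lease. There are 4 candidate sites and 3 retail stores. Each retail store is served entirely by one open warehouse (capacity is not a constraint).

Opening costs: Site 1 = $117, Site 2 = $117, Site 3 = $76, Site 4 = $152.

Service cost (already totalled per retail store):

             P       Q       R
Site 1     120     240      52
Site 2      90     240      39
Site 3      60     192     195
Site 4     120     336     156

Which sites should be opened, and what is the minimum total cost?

Open Site 2 and Site 3; minimum total cost 484.

For any fixed open set, each retail store goes to its cheapest open site; total = fixed + service.
{Site 2, Site 3}: P→Site 3 60, Q→Site 3 192, R→Site 2 39. Service 291; fixed 193; total 484.
{Site 2}: service 369 + fixed 117 = 486
{Site 1, Site 3}: P→Site 3 60, Q→Site 3 192, R→Site 1 52. Service 304; fixed 193; total 497.
{Site 1, Site 2, Site 3, Site 4}: P→Site 3 60, Q→Site 3 192, R→Site 2 39. Service 291; fixed 462; total 753.
No other subset beats 484.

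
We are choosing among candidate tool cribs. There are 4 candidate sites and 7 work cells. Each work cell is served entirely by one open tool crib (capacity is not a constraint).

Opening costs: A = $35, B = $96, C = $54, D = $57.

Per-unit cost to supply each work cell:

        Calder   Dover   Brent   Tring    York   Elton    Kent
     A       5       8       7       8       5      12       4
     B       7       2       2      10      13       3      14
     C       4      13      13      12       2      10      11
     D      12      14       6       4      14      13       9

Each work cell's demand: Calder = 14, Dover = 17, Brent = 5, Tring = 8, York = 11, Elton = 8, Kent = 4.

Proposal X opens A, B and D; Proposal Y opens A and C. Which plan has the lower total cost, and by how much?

Proposal X is cheaper by 69.

Proposal X: {A, B, D}: Calder→A 5·14=70, Dover→B 2·17=34, Brent→B 2·5=10, Tring→D 4·8=32, York→A 5·11=55, Elton→B 3·8=24, Kent→A 4·4=16. Service 241; fixed 188; total 429.
Proposal Y: {A, C}: Calder→C 4·14=56, Dover→A 8·17=136, Brent→A 7·5=35, Tring→A 8·8=64, York→C 2·11=22, Elton→C 10·8=80, Kent→A 4·4=16. Service 409; fixed 89; total 498.
Difference: |429 − 498| = 69.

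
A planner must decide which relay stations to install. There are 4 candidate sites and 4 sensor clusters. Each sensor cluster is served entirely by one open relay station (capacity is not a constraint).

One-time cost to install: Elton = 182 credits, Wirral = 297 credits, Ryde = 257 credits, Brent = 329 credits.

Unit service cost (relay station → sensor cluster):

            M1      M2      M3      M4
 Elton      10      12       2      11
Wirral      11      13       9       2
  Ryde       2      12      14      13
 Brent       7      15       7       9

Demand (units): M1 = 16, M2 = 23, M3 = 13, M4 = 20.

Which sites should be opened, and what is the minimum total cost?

Open Elton only; minimum total cost 864.

For any fixed open set, each sensor cluster goes to its cheapest open site; total = fixed + service.
{Elton}: M1→Elton 10·16=160, M2→Elton 12·23=276, M3→Elton 2·13=26, M4→Elton 11·20=220. Service 682; fixed 182; total 864.
{Wirral}: service 632 + fixed 297 = 929
{Elton, Wirral}: M1→Elton 10·16=160, M2→Elton 12·23=276, M3→Elton 2·13=26, M4→Wirral 2·20=40. Service 502; fixed 479; total 981.
{Elton, Wirral, Ryde, Brent}: service 374 + fixed 1065 = 1439
(All 15 nonempty subsets were checked; Elton only is lowest.)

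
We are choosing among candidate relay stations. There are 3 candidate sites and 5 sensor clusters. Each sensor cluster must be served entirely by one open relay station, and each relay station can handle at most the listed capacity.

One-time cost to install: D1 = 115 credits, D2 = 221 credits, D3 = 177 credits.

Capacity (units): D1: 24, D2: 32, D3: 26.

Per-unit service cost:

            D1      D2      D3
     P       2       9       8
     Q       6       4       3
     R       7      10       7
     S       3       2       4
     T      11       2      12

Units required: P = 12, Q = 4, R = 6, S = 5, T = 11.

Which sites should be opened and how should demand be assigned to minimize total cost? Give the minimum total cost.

Open {D1, D2}: P→D1 2·12=24, Q→D2 4·4=16, R→D1 7·6=42, S→D2 2·5=10, T→D2 2·11=22.
Loads: D1 carries 18/24, D2 carries 20/32. Service 114; fixed 336; total 450.
Next best feasible plan costs 455.

Minimum total cost: 450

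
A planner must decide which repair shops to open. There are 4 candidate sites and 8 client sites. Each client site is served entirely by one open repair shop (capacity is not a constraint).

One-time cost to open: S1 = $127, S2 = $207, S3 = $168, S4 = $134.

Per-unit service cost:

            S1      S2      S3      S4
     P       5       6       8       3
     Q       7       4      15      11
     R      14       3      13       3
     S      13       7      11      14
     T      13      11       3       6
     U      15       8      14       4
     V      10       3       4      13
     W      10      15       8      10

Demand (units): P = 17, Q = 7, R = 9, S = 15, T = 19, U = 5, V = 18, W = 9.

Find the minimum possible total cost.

Minimum total cost: 830

For any fixed open set, each client site goes to its cheapest open site; total = fixed + service.
{S2, S4}: P→S4 3·17=51, Q→S2 4·7=28, R→S2 3·9=27, S→S2 7·15=105, T→S4 6·19=114, U→S4 4·5=20, V→S2 3·18=54, W→S4 10·9=90. Service 489; fixed 341; total 830.
{S3, S4}: service 541 + fixed 302 = 843
{S2, S3}: service 485 + fixed 375 = 860
{S1, S2, S3, S4}: service 414 + fixed 636 = 1050
(All 15 nonempty subsets were checked; S2 and S4 is lowest.)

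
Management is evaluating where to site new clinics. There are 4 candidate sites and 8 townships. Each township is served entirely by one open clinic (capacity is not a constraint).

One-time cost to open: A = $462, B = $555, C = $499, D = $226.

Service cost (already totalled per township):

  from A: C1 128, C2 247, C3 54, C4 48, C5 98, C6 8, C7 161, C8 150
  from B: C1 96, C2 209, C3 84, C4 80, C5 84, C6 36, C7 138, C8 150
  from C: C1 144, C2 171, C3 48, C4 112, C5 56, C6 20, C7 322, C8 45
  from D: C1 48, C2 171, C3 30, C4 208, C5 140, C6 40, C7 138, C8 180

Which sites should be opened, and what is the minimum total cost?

For any fixed open set, each township goes to its cheapest open site; total = fixed + service.
{D}: C1→D 48, C2→D 171, C3→D 30, C4→D 208, C5→D 140, C6→D 40, C7→D 138, C8→D 180. Service 955; fixed 226; total 1181.
{C, D}: C1→D 48, C2→C 171, C3→D 30, C4→C 112, C5→C 56, C6→C 20, C7→D 138, C8→C 45. Service 620; fixed 725; total 1345.
{A}: C1→A 128, C2→A 247, C3→A 54, C4→A 48, C5→A 98, C6→A 8, C7→A 161, C8→A 150. Service 894; fixed 462; total 1356.
{A, B, C, D}: service 544 + fixed 1742 = 2286
No other subset beats 1181.

Open D only; minimum total cost 1181.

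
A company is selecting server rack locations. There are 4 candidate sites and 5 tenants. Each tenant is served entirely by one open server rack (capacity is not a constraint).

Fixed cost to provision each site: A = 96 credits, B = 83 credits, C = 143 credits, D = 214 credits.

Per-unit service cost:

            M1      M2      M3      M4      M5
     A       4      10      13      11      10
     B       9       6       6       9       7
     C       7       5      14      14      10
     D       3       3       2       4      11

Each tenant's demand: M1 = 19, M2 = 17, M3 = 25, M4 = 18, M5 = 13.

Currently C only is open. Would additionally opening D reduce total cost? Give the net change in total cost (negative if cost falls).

Current service cost with {C}: 950.
Adding D: each tenant re-picks its cheapest; new service cost 360, saving 590.
Extra fixed cost: 214. Net change = 214 − 590 = -376.
(Totals: 1093 → 717.)

Yes — net change −376 (cost falls by 376).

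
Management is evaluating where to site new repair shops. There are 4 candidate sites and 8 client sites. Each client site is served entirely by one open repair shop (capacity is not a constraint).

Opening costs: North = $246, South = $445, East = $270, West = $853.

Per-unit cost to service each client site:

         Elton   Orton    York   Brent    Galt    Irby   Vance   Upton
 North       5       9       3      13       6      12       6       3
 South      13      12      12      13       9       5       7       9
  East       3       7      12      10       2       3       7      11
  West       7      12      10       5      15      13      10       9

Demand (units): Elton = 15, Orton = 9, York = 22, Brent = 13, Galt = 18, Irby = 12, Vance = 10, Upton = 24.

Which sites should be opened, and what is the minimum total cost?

For any fixed open set, each client site goes to its cheapest open site; total = fixed + service.
{North}: Elton→North 5·15=75, Orton→North 9·9=81, York→North 3·22=66, Brent→North 13·13=169, Galt→North 6·18=108, Irby→North 12·12=144, Vance→North 6·10=60, Upton→North 3·24=72. Service 775; fixed 246; total 1021.
{North, East}: service 508 + fixed 516 = 1024
{East}: Elton→East 3·15=45, Orton→East 7·9=63, York→East 12·22=264, Brent→East 10·13=130, Galt→East 2·18=36, Irby→East 3·12=36, Vance→East 7·10=70, Upton→East 11·24=264. Service 908; fixed 270; total 1178.
{North, South, East, West}: service 443 + fixed 1814 = 2257
(All 15 nonempty subsets were checked; North only is lowest.)

Open North only; minimum total cost 1021.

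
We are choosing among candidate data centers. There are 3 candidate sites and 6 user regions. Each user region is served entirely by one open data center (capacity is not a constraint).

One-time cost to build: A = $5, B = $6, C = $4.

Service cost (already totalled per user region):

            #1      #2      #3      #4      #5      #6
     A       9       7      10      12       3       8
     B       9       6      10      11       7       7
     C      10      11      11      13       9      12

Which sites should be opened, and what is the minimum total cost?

Open A only; minimum total cost 54.

For any fixed open set, each user region goes to its cheapest open site; total = fixed + service.
{A}: #1→A 9, #2→A 7, #3→A 10, #4→A 12, #5→A 3, #6→A 8. Service 49; fixed 5; total 54.
{B}: #1→B 9, #2→B 6, #3→B 10, #4→B 11, #5→B 7, #6→B 7. Service 50; fixed 6; total 56.
{A, B}: service 46 + fixed 11 = 57
{A, B, C}: service 46 + fixed 15 = 61
(All 7 nonempty subsets were checked; A only is lowest.)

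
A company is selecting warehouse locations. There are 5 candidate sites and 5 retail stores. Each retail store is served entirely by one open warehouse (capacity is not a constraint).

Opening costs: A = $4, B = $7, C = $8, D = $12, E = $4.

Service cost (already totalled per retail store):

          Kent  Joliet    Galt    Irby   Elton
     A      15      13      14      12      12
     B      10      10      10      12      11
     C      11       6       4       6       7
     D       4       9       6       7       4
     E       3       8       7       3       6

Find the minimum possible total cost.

Minimum total cost: 31

For any fixed open set, each retail store goes to its cheapest open site; total = fixed + service.
{E}: Kent→E 3, Joliet→E 8, Galt→E 7, Irby→E 3, Elton→E 6. Service 27; fixed 4; total 31.
{C, E}: service 22 + fixed 12 = 34
{A, E}: Kent→E 3, Joliet→E 8, Galt→E 7, Irby→E 3, Elton→E 6. Service 27; fixed 8; total 35.
{A, B, C, D, E}: Kent→E 3, Joliet→C 6, Galt→C 4, Irby→E 3, Elton→D 4. Service 20; fixed 35; total 55.
No other subset beats 31.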